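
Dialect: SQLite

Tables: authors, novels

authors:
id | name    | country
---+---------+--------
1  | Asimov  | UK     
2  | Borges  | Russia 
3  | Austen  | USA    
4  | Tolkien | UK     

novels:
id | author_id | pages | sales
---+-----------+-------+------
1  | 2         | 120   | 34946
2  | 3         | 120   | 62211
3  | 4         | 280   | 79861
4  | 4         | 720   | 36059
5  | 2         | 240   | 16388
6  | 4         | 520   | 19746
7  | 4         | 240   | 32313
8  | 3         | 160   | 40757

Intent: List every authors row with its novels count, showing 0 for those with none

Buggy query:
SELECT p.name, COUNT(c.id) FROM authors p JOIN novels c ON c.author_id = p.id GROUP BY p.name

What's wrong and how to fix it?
Bug: INNER JOIN drops authors rows that have no matching novels rows

Fix: Use LEFT JOIN so parents without children still appear (COUNT(c.id) gives 0)

Corrected query:
SELECT p.name, COUNT(c.id) FROM authors p LEFT JOIN novels c ON c.author_id = p.id GROUP BY p.name

Result:
name    | COUNT(c.id)
--------+------------
Asimov  | 0          
Austen  | 2          
Borges  | 2          
Tolkien | 4          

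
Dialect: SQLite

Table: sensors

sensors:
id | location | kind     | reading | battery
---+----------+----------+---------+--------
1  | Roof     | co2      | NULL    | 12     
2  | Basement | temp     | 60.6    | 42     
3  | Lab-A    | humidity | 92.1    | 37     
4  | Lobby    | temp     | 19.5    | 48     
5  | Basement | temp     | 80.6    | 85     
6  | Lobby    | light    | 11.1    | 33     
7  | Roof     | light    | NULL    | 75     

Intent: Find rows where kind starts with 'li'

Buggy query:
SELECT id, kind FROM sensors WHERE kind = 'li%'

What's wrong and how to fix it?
Bug: Wildcards only work with LIKE; '=' treats '%' as a literal character

Fix: Replace '=' with LIKE so 'li%' is treated as a pattern

Corrected query:
SELECT id, kind FROM sensors WHERE kind LIKE 'li%'

Result:
id | kind 
---+------
6  | light
7  | light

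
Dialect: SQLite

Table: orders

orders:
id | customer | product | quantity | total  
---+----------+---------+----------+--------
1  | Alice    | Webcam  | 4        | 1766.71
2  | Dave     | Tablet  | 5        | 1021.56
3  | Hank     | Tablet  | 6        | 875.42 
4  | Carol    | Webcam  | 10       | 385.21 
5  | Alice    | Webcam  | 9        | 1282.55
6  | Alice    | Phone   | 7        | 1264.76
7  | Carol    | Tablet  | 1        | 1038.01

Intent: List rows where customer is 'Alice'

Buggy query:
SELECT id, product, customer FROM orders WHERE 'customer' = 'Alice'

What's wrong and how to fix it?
Bug: Single quotes denote string literals in SQL; the column name is being compared as a constant string

Fix: Remove the quotes around the column name (or use double quotes for an identifier)

Corrected query:
SELECT id, product, customer FROM orders WHERE customer = 'Alice'

Result:
id | product | customer
---+---------+---------
1  | Webcam  | Alice   
5  | Webcam  | Alice   
6  | Phone   | Alice   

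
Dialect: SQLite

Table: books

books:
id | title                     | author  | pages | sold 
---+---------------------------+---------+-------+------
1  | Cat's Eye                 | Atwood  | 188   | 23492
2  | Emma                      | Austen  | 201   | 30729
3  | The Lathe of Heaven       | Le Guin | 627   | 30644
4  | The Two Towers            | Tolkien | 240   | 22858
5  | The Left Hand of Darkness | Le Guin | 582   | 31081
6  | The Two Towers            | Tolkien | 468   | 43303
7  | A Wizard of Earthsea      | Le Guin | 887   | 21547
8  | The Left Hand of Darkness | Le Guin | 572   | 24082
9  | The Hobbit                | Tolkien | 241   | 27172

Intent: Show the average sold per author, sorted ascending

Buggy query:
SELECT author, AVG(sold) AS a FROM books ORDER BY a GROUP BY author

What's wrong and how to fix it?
Bug: GROUP BY must precede ORDER BY

Fix: Reorder: SELECT … FROM … GROUP BY … ORDER BY …

Corrected query:
SELECT author, AVG(sold) AS a FROM books GROUP BY author ORDER BY a

Result:
author  | a      
--------+--------
Atwood  | 23492  
Le Guin | 26838.5
Austen  | 30729  
Tolkien | 31111  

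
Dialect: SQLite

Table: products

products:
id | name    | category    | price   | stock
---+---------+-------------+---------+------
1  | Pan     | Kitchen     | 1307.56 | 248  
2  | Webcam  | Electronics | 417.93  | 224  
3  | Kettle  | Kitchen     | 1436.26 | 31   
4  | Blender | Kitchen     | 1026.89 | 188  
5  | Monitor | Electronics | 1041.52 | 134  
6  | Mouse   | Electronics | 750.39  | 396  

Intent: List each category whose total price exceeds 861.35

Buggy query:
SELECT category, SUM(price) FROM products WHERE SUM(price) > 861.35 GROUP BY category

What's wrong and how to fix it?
Bug: SUM(price) is an aggregate, but WHERE filters rows before aggregation

Fix: Move the aggregate condition to a HAVING clause

Corrected query:
SELECT category, SUM(price) FROM products GROUP BY category HAVING SUM(price) > 861.35

Result:
category    | SUM(price)
------------+-----------
Electronics | 2209.84   
Kitchen     | 3770.71   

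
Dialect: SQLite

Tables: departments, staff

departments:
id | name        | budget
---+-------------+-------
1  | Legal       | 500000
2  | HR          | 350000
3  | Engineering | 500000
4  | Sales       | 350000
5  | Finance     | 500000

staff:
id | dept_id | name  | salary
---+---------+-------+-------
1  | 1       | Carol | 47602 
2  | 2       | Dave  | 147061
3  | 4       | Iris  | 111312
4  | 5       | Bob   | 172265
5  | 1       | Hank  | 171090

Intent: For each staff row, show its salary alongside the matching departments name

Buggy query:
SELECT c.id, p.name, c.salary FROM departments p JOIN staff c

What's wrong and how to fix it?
Bug: Missing join condition: each staff row is matched to all departments rows instead of just its own

Fix: Add ON c.dept_id = p.id to the JOIN

Corrected query:
SELECT c.id, p.name, c.salary FROM departments p JOIN staff c ON c.dept_id = p.id

Result:
id | name    | salary
---+---------+-------
1  | Legal   | 47602 
2  | HR      | 147061
3  | Sales   | 111312
4  | Finance | 172265
5  | Legal   | 171090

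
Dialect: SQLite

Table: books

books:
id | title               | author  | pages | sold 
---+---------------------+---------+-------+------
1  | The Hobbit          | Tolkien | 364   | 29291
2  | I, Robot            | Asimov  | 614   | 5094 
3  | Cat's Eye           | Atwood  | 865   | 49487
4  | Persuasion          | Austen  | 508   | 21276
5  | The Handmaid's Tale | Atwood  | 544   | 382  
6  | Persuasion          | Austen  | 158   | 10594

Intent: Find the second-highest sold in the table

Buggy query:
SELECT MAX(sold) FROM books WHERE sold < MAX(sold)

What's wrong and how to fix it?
Bug: MAX(sold) on the right of the comparison is an aggregate-in-WHERE error

Fix: Compute the overall MAX in a subquery, then take MAX of rows below it

Corrected query:
SELECT MAX(sold) FROM books WHERE sold < (SELECT MAX(sold) FROM books)

Result:
MAX(sold)
---------
29291    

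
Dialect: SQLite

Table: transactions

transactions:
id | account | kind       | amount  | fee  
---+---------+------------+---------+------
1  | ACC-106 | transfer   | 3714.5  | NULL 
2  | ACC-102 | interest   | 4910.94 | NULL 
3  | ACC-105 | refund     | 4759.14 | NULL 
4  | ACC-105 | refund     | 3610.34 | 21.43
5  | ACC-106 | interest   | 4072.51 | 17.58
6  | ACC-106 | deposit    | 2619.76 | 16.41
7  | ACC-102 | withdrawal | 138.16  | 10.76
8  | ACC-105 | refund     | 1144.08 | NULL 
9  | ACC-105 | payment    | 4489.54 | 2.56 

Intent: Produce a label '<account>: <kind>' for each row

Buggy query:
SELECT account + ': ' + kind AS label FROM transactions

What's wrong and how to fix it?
Bug: SQLite uses || for string concatenation; + coerces text to numbers (yielding 0)

Fix: Use the || operator for string concatenation

Corrected query:
SELECT account || ': ' || kind AS label FROM transactions

Result:
label              
-------------------
ACC-106: transfer  
ACC-102: interest  
ACC-105: refund    
ACC-105: refund    
ACC-106: interest  
ACC-106: deposit   
ACC-102: withdrawal
ACC-105: refund    
ACC-105: payment   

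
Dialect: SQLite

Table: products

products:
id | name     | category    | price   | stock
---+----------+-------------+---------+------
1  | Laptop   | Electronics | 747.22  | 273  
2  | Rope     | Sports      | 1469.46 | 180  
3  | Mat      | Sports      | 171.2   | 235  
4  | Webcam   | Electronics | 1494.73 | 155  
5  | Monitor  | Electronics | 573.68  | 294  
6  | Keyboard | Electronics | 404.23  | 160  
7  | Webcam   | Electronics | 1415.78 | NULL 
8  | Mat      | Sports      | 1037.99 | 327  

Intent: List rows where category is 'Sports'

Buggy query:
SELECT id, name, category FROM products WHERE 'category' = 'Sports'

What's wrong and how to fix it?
Bug: Single quotes denote string literals in SQL; the column name is being compared as a constant string

Fix: Remove the quotes around the column name (or use double quotes for an identifier)

Corrected query:
SELECT id, name, category FROM products WHERE category = 'Sports'

Result:
id | name | category
---+------+---------
2  | Rope | Sports  
3  | Mat  | Sports  
8  | Mat  | Sports  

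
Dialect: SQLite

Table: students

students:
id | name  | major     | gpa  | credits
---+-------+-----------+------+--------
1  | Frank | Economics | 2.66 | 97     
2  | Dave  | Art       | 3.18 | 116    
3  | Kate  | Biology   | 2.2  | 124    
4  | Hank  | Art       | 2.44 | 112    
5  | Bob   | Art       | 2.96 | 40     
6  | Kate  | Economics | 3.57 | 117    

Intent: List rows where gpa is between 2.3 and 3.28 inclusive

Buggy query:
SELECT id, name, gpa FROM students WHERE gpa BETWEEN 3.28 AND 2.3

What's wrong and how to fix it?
Bug: The bounds are reversed; BETWEEN a AND b requires a <= b to match anything

Fix: Write BETWEEN 2.3 AND 3.28

Corrected query:
SELECT id, name, gpa FROM students WHERE gpa BETWEEN 2.3 AND 3.28

Result:
id | name  | gpa 
---+-------+-----
1  | Frank | 2.66
2  | Dave  | 3.18
4  | Hank  | 2.44
5  | Bob   | 2.96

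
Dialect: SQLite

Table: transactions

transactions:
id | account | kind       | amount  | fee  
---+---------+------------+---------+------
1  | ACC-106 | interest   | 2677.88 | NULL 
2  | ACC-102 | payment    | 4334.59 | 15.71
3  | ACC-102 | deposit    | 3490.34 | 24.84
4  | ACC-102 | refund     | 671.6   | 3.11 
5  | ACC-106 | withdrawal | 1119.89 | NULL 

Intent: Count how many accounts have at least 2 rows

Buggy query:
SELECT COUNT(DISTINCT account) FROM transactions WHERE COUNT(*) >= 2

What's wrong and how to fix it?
Bug: WHERE filters individual rows, not groups, so a group-level COUNT is invalid there

Fix: Use a subquery that GROUPs and filters with HAVING, then count its rows

Corrected query:
SELECT COUNT(*) FROM (SELECT account FROM transactions GROUP BY account HAVING COUNT(*) >= 2)

Result:
COUNT(*)
--------
2       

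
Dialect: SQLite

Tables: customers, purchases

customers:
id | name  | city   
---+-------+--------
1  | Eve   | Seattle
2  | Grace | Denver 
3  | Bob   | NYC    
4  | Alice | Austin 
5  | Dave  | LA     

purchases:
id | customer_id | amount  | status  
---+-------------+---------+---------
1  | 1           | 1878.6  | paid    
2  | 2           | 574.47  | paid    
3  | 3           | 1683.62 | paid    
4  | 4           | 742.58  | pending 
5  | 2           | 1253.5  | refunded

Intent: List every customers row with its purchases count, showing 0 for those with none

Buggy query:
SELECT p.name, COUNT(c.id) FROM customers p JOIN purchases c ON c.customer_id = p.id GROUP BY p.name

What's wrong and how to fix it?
Bug: An inner join excludes parents with zero children

Fix: Switch to LEFT JOIN to retain unmatched parent rows

Corrected query:
SELECT p.name, COUNT(c.id) FROM customers p LEFT JOIN purchases c ON c.customer_id = p.id GROUP BY p.name

Result:
name  | COUNT(c.id)
------+------------
Alice | 1          
Bob   | 1          
Dave  | 0          
Eve   | 1          
Grace | 2          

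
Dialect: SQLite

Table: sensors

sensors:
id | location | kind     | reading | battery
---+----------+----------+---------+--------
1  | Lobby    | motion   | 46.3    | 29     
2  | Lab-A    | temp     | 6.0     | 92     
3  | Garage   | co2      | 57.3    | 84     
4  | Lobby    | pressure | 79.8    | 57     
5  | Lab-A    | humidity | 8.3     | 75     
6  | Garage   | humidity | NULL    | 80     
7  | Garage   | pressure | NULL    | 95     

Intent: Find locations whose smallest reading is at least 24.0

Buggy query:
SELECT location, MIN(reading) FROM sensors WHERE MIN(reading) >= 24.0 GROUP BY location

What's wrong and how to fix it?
Bug: Aggregates like MIN are computed per group after WHERE runs

Fix: Use HAVING for the per-group MIN condition

Corrected query:
SELECT location, MIN(reading) FROM sensors GROUP BY location HAVING MIN(reading) >= 24.0

Result:
location | MIN(reading)
---------+-------------
Garage   | 57.3        
Lobby    | 46.3        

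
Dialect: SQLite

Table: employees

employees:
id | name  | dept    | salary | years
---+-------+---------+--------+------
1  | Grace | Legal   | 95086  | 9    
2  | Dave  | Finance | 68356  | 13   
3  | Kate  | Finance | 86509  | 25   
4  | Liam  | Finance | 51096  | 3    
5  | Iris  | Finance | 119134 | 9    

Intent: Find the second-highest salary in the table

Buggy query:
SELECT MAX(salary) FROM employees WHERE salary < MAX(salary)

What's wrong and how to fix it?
Bug: The inner MAX is an aggregate inside WHERE, which is not allowed

Fix: Compute the overall MAX in a subquery, then take MAX of rows below it

Corrected query:
SELECT MAX(salary) FROM employees WHERE salary < (SELECT MAX(salary) FROM employees)

Result:
MAX(salary)
-----------
95086      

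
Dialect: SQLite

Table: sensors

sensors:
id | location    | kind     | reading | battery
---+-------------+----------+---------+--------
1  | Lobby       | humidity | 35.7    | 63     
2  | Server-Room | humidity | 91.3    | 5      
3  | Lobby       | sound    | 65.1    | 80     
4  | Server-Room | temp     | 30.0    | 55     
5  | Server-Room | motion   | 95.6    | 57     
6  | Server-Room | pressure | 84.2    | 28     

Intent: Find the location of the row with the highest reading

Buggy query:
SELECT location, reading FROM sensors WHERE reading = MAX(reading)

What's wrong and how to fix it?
Bug: WHERE is evaluated per row; an aggregate over the whole table isn't defined there

Fix: Use a subquery: WHERE reading = (SELECT MAX(reading) FROM sensors)

Corrected query:
SELECT location, reading FROM sensors WHERE reading = (SELECT MAX(reading) FROM sensors)

Result:
location    | reading
------------+--------
Server-Room | 95.6   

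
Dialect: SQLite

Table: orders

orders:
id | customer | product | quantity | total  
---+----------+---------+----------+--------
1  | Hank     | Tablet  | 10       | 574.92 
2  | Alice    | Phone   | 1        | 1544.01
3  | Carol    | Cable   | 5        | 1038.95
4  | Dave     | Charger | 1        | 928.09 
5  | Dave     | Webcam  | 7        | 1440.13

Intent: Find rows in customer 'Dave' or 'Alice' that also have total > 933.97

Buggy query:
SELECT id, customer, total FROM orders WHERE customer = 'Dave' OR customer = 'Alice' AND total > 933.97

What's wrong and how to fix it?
Bug: Without parentheses, AND is evaluated before OR, so the total filter only applies to the 'Alice' branch

Fix: Add parentheses around the OR so the AND applies to both alternatives

Corrected query:
SELECT id, customer, total FROM orders WHERE (customer = 'Dave' OR customer = 'Alice') AND total > 933.97

Result:
id | customer | total  
---+----------+--------
2  | Alice    | 1544.01
5  | Dave     | 1440.13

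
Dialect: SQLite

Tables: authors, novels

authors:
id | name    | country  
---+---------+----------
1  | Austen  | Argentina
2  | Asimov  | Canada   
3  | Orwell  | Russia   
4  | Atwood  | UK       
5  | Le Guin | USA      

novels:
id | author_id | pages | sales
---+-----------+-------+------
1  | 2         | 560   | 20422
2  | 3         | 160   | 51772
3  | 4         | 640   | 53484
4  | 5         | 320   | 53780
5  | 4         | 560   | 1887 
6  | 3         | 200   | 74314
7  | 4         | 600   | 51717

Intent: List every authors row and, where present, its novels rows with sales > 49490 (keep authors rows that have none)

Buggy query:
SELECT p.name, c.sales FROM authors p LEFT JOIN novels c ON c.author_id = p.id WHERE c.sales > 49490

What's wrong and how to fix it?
Bug: A WHERE condition on the right-hand table after LEFT JOIN drops unmatched parents

Fix: Put 'c.sales > 49490' in the JOIN's ON clause instead of WHERE

Corrected query:
SELECT p.name, c.sales FROM authors p LEFT JOIN novels c ON c.author_id = p.id AND c.sales > 49490

Result:
name    | sales
--------+------
Austen  | NULL 
Asimov  | NULL 
Orwell  | 51772
Orwell  | 74314
Atwood  | 51717
Atwood  | 53484
Le Guin | 53780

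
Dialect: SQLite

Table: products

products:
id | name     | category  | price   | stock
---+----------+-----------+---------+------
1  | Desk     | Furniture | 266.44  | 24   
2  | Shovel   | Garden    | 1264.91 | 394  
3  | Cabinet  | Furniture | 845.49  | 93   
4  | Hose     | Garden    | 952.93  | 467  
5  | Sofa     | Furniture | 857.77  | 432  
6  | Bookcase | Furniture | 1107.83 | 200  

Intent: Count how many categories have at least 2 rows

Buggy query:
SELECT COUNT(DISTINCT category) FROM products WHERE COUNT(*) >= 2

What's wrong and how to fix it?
Bug: WHERE filters individual rows, not groups, so a group-level COUNT is invalid there

Fix: Group first with HAVING COUNT(*) >= 2, then COUNT the resulting groups

Corrected query:
SELECT COUNT(*) FROM (SELECT category FROM products GROUP BY category HAVING COUNT(*) >= 2)

Result:
COUNT(*)
--------
2       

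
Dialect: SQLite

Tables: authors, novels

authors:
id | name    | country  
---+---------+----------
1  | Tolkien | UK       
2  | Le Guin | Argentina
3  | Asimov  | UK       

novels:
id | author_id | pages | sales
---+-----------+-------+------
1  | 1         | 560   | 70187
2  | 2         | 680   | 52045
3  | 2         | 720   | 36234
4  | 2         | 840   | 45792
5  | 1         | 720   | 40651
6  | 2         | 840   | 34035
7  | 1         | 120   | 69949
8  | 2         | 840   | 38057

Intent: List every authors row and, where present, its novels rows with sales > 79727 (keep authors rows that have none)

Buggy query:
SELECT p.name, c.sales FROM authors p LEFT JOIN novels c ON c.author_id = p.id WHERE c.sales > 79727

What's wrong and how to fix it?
Bug: Filtering c.sales in WHERE discards the NULL rows produced by LEFT JOIN, turning it into an inner join

Fix: Put 'c.sales > 79727' in the JOIN's ON clause instead of WHERE

Corrected query:
SELECT p.name, c.sales FROM authors p LEFT JOIN novels c ON c.author_id = p.id AND c.sales > 79727

Result:
name    | sales
--------+------
Tolkien | NULL 
Le Guin | NULL 
Asimov  | NULL 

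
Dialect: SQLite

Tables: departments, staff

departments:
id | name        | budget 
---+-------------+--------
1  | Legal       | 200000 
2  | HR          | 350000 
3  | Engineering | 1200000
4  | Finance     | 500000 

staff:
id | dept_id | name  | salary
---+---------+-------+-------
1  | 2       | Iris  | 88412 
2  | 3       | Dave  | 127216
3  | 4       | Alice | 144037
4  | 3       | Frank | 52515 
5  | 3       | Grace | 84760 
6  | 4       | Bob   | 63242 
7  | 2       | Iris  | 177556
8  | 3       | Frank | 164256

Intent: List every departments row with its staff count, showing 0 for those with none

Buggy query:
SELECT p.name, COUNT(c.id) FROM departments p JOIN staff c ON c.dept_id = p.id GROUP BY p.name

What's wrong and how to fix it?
Bug: INNER JOIN drops departments rows that have no matching staff rows

Fix: Use LEFT JOIN so parents without children still appear (COUNT(c.id) gives 0)

Corrected query:
SELECT p.name, COUNT(c.id) FROM departments p LEFT JOIN staff c ON c.dept_id = p.id GROUP BY p.name

Result:
name        | COUNT(c.id)
------------+------------
Engineering | 4          
Finance     | 2          
HR          | 2          
Legal       | 0          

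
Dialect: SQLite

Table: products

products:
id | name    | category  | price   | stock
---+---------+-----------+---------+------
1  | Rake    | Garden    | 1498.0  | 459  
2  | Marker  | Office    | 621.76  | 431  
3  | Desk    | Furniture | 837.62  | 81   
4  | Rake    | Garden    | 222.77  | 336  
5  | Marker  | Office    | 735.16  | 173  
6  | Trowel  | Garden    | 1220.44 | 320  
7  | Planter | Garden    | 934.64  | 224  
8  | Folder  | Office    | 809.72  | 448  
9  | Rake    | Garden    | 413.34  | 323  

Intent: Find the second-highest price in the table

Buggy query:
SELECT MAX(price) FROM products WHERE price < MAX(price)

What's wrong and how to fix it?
Bug: MAX(price) on the right of the comparison is an aggregate-in-WHERE error

Fix: Compute the overall MAX in a subquery, then take MAX of rows below it

Corrected query:
SELECT MAX(price) FROM products WHERE price < (SELECT MAX(price) FROM products)

Result:
MAX(price)
----------
1220.44   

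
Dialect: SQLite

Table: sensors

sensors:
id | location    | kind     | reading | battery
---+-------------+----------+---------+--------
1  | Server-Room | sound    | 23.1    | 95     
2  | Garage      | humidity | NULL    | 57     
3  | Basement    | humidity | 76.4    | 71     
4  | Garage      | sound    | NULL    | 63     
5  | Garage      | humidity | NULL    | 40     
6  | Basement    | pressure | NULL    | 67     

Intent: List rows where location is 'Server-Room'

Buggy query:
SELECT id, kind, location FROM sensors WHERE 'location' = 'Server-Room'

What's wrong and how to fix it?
Bug: Single quotes denote string literals in SQL; the column name is being compared as a constant string

Fix: Reference the column as location without single quotes

Corrected query:
SELECT id, kind, location FROM sensors WHERE location = 'Server-Room'

Result:
id | kind  | location   
---+-------+------------
1  | sound | Server-Room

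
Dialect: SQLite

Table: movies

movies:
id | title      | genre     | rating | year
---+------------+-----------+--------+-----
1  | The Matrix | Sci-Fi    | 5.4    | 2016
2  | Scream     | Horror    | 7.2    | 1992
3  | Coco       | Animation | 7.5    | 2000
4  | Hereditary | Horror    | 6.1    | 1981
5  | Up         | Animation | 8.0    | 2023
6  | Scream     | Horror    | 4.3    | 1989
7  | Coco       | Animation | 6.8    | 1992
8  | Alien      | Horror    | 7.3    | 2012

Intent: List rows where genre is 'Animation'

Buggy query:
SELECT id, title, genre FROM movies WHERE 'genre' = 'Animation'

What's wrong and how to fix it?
Bug: Single quotes denote string literals in SQL; the column name is being compared as a constant string

Fix: Reference the column as genre without single quotes

Corrected query:
SELECT id, title, genre FROM movies WHERE genre = 'Animation'

Result:
id | title | genre    
---+-------+----------
3  | Coco  | Animation
5  | Up    | Animation
7  | Coco  | Animation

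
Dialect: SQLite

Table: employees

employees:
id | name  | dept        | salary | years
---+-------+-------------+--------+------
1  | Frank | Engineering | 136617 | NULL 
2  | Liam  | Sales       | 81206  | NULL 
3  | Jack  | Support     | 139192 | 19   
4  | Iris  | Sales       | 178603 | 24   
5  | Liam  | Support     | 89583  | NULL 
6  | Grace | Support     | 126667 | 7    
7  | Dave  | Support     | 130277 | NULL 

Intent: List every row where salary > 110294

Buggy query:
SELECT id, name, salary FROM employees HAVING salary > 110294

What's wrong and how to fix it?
Bug: HAVING filters the output of aggregation, but this query has no GROUP BY and no aggregate functions, so SQLite rejects it (HAVING clause on a non-aggregate query); the condition here is per row

Fix: Replace HAVING with WHERE since the condition applies to individual rows

Corrected query:
SELECT id, name, salary FROM employees WHERE salary > 110294

Result:
id | name  | salary
---+-------+-------
1  | Frank | 136617
3  | Jack  | 139192
4  | Iris  | 178603
6  | Grace | 126667
7  | Dave  | 130277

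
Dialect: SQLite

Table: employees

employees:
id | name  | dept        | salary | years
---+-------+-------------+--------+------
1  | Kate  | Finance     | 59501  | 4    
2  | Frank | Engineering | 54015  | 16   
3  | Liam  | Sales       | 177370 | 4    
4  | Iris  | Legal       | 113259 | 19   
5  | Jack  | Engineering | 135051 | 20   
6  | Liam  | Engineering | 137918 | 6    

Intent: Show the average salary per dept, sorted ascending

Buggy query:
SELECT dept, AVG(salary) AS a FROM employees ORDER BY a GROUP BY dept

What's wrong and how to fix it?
Bug: GROUP BY must precede ORDER BY

Fix: Reorder: SELECT … FROM … GROUP BY … ORDER BY …

Corrected query:
SELECT dept, AVG(salary) AS a FROM employees GROUP BY dept ORDER BY a

Result:
dept        | a            
------------+--------------
Finance     | 59501        
Engineering | 108994.666667
Legal       | 113259       
Sales       | 177370       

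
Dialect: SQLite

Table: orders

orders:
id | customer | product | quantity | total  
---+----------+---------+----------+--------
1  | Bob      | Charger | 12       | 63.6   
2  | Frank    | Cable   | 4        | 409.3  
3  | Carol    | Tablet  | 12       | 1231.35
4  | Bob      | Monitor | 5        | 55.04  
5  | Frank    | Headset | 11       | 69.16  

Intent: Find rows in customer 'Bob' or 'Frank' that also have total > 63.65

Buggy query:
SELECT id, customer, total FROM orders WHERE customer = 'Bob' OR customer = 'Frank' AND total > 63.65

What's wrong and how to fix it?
Bug: Without parentheses, AND is evaluated before OR, so the total filter only applies to the 'Frank' branch

Fix: Add parentheses around the OR so the AND applies to both alternatives

Corrected query:
SELECT id, customer, total FROM orders WHERE (customer = 'Bob' OR customer = 'Frank') AND total > 63.65

Result:
id | customer | total
---+----------+------
2  | Frank    | 409.3
5  | Frank    | 69.16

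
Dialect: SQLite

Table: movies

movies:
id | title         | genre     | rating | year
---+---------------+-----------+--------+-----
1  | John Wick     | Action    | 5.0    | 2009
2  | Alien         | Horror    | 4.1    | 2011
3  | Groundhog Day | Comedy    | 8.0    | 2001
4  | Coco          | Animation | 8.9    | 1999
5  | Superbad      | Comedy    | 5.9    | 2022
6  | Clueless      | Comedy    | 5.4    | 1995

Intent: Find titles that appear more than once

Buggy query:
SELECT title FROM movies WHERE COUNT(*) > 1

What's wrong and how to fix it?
Bug: WHERE can't reference COUNT(*); aggregates are computed after WHERE

Fix: Group first, then use HAVING for the count condition

Corrected query:
SELECT title FROM movies GROUP BY title HAVING COUNT(*) > 1

Result:
(no rows)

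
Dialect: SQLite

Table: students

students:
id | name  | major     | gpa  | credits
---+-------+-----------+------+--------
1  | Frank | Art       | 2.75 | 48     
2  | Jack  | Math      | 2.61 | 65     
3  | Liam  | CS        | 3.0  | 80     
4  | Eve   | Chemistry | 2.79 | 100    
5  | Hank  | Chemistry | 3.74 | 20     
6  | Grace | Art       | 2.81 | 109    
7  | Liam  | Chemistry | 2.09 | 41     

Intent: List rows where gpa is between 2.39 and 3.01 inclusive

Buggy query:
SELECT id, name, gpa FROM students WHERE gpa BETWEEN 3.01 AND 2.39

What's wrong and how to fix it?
Bug: The bounds are reversed; BETWEEN a AND b requires a <= b to match anything

Fix: Swap the bounds so the smaller value comes first

Corrected query:
SELECT id, name, gpa FROM students WHERE gpa BETWEEN 2.39 AND 3.01

Result:
id | name  | gpa 
---+-------+-----
1  | Frank | 2.75
2  | Jack  | 2.61
3  | Liam  | 3   
4  | Eve   | 2.79
6  | Grace | 2.81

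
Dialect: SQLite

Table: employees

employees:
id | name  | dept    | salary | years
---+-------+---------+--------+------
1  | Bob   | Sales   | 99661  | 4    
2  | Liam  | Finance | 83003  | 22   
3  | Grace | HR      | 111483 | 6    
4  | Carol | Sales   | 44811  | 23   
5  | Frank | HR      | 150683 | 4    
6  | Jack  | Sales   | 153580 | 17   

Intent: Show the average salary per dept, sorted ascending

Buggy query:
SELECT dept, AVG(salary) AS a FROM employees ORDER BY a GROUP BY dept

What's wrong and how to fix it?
Bug: ORDER BY appears before GROUP BY; SQL clause order requires GROUP BY first

Fix: Reorder: SELECT … FROM … GROUP BY … ORDER BY …

Corrected query:
SELECT dept, AVG(salary) AS a FROM employees GROUP BY dept ORDER BY a

Result:
dept    | a           
--------+-------------
Finance | 83003       
Sales   | 99350.666667
HR      | 131083      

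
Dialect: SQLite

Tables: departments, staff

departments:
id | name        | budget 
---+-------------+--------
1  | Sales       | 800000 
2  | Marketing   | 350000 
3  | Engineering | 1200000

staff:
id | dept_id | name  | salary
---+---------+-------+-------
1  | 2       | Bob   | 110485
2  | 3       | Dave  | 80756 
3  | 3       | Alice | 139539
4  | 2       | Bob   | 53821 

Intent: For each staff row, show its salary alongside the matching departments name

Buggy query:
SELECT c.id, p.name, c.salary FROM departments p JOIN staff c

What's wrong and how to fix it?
Bug: Missing join condition: each staff row is matched to all departments rows instead of just its own

Fix: Specify the join condition linking the foreign key to the parent id

Corrected query:
SELECT c.id, p.name, c.salary FROM departments p JOIN staff c ON c.dept_id = p.id

Result:
id | name        | salary
---+-------------+-------
1  | Marketing   | 110485
2  | Engineering | 80756 
3  | Engineering | 139539
4  | Marketing   | 53821 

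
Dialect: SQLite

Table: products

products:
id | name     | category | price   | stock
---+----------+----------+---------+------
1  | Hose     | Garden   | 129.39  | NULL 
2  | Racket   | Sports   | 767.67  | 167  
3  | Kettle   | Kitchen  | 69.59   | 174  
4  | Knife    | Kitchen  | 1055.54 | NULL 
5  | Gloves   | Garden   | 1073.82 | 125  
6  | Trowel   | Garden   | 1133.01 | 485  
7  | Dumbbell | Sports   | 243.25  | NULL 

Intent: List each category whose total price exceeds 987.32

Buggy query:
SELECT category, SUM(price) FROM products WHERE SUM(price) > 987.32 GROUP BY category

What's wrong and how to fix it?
Bug: WHERE runs before GROUP BY, so aggregates aren't available there

Fix: Use HAVING (which filters groups after aggregation) instead of WHERE

Corrected query:
SELECT category, SUM(price) FROM products GROUP BY category HAVING SUM(price) > 987.32

Result:
category | SUM(price)
---------+-----------
Garden   | 2336.22   
Kitchen  | 1125.13   
Sports   | 1010.92   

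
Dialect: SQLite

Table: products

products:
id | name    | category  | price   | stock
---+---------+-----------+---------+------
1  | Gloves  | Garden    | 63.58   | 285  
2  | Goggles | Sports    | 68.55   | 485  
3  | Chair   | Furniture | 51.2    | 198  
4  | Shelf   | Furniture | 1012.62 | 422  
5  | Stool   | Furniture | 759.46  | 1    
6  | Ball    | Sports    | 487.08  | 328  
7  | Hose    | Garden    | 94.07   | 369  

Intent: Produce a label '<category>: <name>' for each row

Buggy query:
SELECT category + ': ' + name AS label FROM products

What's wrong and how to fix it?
Bug: SQLite uses || for string concatenation; + coerces text to numbers (yielding 0)

Fix: Use the || operator for string concatenation

Corrected query:
SELECT category || ': ' || name AS label FROM products

Result:
label           
----------------
Garden: Gloves  
Sports: Goggles 
Furniture: Chair
Furniture: Shelf
Furniture: Stool
Sports: Ball    
Garden: Hose    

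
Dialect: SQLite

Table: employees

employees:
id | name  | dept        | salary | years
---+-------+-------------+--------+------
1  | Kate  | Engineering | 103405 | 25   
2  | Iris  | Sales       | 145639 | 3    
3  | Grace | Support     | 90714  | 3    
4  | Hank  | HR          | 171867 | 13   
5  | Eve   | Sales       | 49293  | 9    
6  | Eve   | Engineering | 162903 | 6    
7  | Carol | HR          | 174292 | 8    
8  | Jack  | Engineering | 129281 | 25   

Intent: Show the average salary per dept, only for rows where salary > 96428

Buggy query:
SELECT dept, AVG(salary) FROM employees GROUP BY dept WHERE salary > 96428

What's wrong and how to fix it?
Bug: WHERE cannot follow GROUP BY

Fix: Place WHERE between FROM and GROUP BY

Corrected query:
SELECT dept, AVG(salary) FROM employees WHERE salary > 96428 GROUP BY dept

Result:
dept        | AVG(salary)
------------+------------
Engineering | 131863     
HR          | 173079.5   
Sales       | 145639     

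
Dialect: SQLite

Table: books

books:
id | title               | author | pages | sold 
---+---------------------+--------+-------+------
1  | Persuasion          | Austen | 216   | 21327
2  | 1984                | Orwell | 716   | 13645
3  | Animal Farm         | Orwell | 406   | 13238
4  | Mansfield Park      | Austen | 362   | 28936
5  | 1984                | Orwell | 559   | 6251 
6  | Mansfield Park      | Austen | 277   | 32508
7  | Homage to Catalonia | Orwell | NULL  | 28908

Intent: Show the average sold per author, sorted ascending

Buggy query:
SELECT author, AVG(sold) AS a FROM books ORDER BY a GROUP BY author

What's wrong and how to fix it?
Bug: ORDER BY appears before GROUP BY; SQL clause order requires GROUP BY first

Fix: Reorder: SELECT … FROM … GROUP BY … ORDER BY …

Corrected query:
SELECT author, AVG(sold) AS a FROM books GROUP BY author ORDER BY a

Result:
author | a           
-------+-------------
Orwell | 15510.5     
Austen | 27590.333333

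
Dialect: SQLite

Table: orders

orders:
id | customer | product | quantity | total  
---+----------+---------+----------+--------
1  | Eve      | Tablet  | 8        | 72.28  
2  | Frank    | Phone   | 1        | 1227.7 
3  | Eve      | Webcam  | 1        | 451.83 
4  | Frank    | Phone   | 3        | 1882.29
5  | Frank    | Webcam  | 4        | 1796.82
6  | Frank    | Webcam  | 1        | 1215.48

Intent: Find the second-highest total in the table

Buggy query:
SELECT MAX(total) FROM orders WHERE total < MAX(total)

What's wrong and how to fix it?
Bug: MAX(total) on the right of the comparison is an aggregate-in-WHERE error

Fix: Put the inner MAX in a scalar subquery

Corrected query:
SELECT MAX(total) FROM orders WHERE total < (SELECT MAX(total) FROM orders)

Result:
MAX(total)
----------
1796.82   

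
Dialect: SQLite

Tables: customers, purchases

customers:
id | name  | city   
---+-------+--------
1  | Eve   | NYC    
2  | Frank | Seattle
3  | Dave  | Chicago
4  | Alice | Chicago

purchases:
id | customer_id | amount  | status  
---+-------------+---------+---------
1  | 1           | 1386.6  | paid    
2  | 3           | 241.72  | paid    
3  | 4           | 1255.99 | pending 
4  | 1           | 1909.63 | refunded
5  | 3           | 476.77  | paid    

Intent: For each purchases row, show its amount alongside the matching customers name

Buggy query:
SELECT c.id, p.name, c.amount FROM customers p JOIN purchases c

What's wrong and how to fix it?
Bug: JOIN with no ON clause produces a cartesian product; every purchases row pairs with every customers row

Fix: Add ON c.customer_id = p.id to the JOIN

Corrected query:
SELECT c.id, p.name, c.amount FROM customers p JOIN purchases c ON c.customer_id = p.id

Result:
id | name  | amount 
---+-------+--------
1  | Eve   | 1386.6 
2  | Dave  | 241.72 
3  | Alice | 1255.99
4  | Eve   | 1909.63
5  | Dave  | 476.77 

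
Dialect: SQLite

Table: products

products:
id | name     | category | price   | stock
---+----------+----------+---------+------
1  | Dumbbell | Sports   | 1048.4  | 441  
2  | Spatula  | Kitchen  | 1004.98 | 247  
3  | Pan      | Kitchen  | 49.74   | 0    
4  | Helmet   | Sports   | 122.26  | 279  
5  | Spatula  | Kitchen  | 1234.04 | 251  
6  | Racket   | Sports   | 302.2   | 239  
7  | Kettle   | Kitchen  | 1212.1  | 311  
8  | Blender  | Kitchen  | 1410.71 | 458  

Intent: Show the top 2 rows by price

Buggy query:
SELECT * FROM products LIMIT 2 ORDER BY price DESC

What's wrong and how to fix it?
Bug: ORDER BY cannot follow LIMIT; LIMIT is the final clause

Fix: Swap the clauses: ORDER BY first, then LIMIT

Corrected query:
SELECT * FROM products ORDER BY price DESC LIMIT 2

Result:
id | name    | category | price   | stock
---+---------+----------+---------+------
8  | Blender | Kitchen  | 1410.71 | 458  
5  | Spatula | Kitchen  | 1234.04 | 251  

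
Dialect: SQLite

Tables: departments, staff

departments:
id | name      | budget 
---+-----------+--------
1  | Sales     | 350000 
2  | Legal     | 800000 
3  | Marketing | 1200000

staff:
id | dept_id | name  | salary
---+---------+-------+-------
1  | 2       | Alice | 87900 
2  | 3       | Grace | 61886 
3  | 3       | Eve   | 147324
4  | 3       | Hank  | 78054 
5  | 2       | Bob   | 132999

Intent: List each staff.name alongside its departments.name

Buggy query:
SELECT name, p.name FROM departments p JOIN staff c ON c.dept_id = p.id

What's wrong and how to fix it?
Bug: Both tables have a 'name' column; the unqualified reference is ambiguous

Fix: Prefix ambiguous columns with the table alias

Corrected query:
SELECT c.name, p.name FROM departments p JOIN staff c ON c.dept_id = p.id

Result:
name  | name     
------+----------
Alice | Legal    
Grace | Marketing
Eve   | Marketing
Hank  | Marketing
Bob   | Legal    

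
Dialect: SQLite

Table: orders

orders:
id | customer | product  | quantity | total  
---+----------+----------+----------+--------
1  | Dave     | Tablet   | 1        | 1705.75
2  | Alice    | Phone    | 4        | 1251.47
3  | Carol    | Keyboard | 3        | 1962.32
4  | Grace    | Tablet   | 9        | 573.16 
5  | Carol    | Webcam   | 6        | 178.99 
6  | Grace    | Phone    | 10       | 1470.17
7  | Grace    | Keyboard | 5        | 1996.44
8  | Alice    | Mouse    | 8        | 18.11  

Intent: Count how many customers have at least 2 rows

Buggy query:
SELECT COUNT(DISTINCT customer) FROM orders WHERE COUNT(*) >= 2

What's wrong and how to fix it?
Bug: WHERE filters individual rows, not groups, so a group-level COUNT is invalid there

Fix: Group first with HAVING COUNT(*) >= 2, then COUNT the resulting groups

Corrected query:
SELECT COUNT(*) FROM (SELECT customer FROM orders GROUP BY customer HAVING COUNT(*) >= 2)

Result:
COUNT(*)
--------
3       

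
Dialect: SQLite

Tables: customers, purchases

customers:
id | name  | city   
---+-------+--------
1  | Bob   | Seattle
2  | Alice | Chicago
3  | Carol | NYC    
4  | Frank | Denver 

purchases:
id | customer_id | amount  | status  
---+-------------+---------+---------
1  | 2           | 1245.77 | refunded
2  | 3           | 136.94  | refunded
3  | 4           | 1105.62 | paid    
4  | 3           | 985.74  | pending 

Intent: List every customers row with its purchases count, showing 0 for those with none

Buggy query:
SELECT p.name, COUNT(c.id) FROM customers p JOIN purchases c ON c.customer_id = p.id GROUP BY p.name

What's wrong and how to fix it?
Bug: An inner join excludes parents with zero children

Fix: Switch to LEFT JOIN to retain unmatched parent rows

Corrected query:
SELECT p.name, COUNT(c.id) FROM customers p LEFT JOIN purchases c ON c.customer_id = p.id GROUP BY p.name

Result:
name  | COUNT(c.id)
------+------------
Alice | 1          
Bob   | 0          
Carol | 2          
Frank | 1          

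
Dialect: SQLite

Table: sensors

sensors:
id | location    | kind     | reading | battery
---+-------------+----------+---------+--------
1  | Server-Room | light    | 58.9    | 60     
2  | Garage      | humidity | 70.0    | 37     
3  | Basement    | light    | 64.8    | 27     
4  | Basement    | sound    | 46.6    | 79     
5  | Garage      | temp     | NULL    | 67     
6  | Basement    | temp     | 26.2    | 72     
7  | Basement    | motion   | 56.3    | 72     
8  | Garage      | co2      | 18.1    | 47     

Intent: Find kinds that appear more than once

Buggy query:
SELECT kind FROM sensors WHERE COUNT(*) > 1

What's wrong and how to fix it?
Bug: COUNT(*) is an aggregate and cannot be used in WHERE

Fix: Group first, then use HAVING for the count condition

Corrected query:
SELECT kind FROM sensors GROUP BY kind HAVING COUNT(*) > 1

Result:
kind 
-----
light
temp 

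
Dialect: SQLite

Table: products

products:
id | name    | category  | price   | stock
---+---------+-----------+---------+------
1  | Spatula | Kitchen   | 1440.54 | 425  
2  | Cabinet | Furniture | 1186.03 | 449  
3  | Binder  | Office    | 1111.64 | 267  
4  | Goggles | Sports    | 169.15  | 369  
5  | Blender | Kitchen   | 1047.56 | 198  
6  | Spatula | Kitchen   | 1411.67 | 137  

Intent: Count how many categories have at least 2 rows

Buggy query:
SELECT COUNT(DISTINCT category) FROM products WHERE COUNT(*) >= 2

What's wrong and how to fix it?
Bug: COUNT(*) cannot appear in WHERE; the per-group count doesn't exist yet

Fix: Use a subquery that GROUPs and filters with HAVING, then count its rows

Corrected query:
SELECT COUNT(*) FROM (SELECT category FROM products GROUP BY category HAVING COUNT(*) >= 2)

Result:
COUNT(*)
--------
1       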